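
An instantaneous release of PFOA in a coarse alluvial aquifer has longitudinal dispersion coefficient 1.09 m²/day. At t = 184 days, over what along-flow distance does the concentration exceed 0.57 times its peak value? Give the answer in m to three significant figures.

The plume is Gaussian with σ = √(2Dt) = √(2 × 1.09 × 184) = 20.03 m.
C/C_peak = exp(−Δx²/(2σ²)) = 0.57 ⇒ Δx = σ·√(−2 ln 0.57) = 20.03 × 1.060 = 21.23 m.
Width = 2Δx = 42.5 m.

42.5 m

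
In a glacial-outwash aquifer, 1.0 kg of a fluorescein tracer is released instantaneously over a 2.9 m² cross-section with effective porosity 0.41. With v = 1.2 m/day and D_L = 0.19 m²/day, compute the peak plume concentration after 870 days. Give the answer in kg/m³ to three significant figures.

0.0185 kg/m³

The peak of an instantaneous 1D plume sits at x = vt; there the Gaussian factor is 1 and C_max = M/(n_e·A·√(4πDt)), where n_e·A is the pore area the mass is dissolved in.
√(4πDt) = √(4π × 0.19 × 870) = 45.58 m, so C_max = 1.0/(0.41 × 2.9 × 45.58) = 0.0185 kg/m³.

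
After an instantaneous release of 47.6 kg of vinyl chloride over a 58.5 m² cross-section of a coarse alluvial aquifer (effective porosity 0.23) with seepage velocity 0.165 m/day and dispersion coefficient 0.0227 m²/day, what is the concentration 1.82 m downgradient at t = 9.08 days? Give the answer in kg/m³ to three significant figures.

1.94 kg/m³

For an instantaneous plane source, C(x,t) = M/(n_e·A·√(4πDt)) · exp(−(x−vt)²/(4Dt)), with n_e·A the pore (flow) area.
Plume center vt = 0.165 × 9.08 = 1.4982 m, so the well at 1.82 m is 0.3218 m downgradient of the peak.
√(4πDt) = 1.609 m, giving peak height M/(n_e·A·√(4πDt)) = 47.6/(0.23 × 58.5 × 1.609) = 2.199 kg/m³.
(x−vt)²/(4Dt) = (0.3218)²/(4 × 0.0227 × 9.08) = 0.1256; exp(−0.1256) = 0.8820.
C = 2.199 × 0.8820 = 1.94 kg/m³.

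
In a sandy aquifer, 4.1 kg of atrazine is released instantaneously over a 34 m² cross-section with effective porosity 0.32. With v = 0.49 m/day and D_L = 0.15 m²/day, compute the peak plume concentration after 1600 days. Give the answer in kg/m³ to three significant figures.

0.00686 kg/m³

The peak of an instantaneous 1D plume sits at x = vt; there the Gaussian factor is 1 and C_max = M/(n_e·A·√(4πDt)), where n_e·A is the pore area the mass is dissolved in.
√(4πDt) = √(4π × 0.15 × 1600) = 54.92 m, so C_max = 4.1/(0.32 × 34 × 54.92) = 0.00686 kg/m³.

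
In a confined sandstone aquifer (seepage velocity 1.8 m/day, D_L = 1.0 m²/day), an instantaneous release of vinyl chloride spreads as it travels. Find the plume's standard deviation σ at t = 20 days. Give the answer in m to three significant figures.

Dispersive spreading gives a Gaussian with σ² = 2Dt; advection only shifts the center.
σ = √(2 × 1.0 × 20) = 6.32 m.

6.32 m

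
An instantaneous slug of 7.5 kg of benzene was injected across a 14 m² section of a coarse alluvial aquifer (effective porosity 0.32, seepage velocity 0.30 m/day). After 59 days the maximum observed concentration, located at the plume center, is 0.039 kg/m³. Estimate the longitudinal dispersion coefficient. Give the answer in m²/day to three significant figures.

2.49 m²/day

At the plume center C_max = M/(n_e·A·√(4πDt)), so D = M²/(4πt·(n_e·A·C_max)²).
n_e·A·C_max = 0.32 × 14 × 0.039 = 0.1747 kg/m.
D = 7.5²/(4π × 59 × 0.1747²) = 2.49 m²/day.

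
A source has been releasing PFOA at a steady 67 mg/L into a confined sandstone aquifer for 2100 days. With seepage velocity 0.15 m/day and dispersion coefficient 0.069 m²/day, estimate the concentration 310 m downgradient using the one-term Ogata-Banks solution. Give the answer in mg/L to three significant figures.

For a continuous step input, C/C₀ ≈ ½·erfc((x−vt)/(2√(Dt))).
vt = 0.15 × 2100 = 315 m and 2√(Dt) = 2√(0.069 × 2100) = 24.07 m.
Argument (x−vt)/(2√(Dt)) = (310 − 315)/24.07 = -0.2077; ½·erfc(-0.2077) = 0.6155.
C = 67 × 0.6155 = 41.2 mg/L.

41.2 mg/L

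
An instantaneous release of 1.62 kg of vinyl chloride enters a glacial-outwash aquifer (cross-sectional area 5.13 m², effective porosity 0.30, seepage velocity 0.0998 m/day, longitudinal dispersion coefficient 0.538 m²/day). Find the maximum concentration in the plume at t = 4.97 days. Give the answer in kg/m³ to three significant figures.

0.182 kg/m³

The peak of an instantaneous 1D plume sits at x = vt; there the Gaussian factor is 1 and C_max = M/(n_e·A·√(4πDt)), where n_e·A is the pore area the mass is dissolved in.
√(4πDt) = √(4π × 0.538 × 4.97) = 5.797 m, so C_max = 1.62/(0.30 × 5.13 × 5.797) = 0.182 kg/m³.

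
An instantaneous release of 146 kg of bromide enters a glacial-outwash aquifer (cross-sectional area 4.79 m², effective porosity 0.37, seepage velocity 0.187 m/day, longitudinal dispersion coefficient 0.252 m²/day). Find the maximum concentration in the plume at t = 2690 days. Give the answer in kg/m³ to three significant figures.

0.893 kg/m³

The peak of an instantaneous 1D plume sits at x = vt; there the Gaussian factor is 1 and C_max = M/(n_e·A·√(4πDt)), where n_e·A is the pore area the mass is dissolved in.
√(4πDt) = √(4π × 0.252 × 2690) = 92.30 m, so C_max = 146/(0.37 × 4.79 × 92.30) = 0.893 kg/m³.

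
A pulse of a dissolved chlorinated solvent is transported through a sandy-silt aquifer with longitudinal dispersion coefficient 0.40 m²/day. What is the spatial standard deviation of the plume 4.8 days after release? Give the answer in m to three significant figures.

1.96 m

Dispersive spreading gives a Gaussian with σ² = 2Dt; advection only shifts the center.
σ = √(2 × 0.40 × 4.8) = 1.96 m.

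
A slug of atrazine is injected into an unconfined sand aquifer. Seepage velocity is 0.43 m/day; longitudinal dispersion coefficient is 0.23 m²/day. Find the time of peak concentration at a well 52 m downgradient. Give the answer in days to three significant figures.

For the 1D instantaneous-source solution, setting ∂C/∂t = 0 at fixed x gives v²t² + 2Dt − x² = 0, so t = (√(D² + v²x²) − D)/v².
√(D² + v²x²) = √(0.23² + 0.43² × 52²) = 22.36; v² = 0.1849.
t = (22.36 − 0.23)/0.1849 = 120 days (vs. the pure-advection estimate x/v = 121 d).

120 days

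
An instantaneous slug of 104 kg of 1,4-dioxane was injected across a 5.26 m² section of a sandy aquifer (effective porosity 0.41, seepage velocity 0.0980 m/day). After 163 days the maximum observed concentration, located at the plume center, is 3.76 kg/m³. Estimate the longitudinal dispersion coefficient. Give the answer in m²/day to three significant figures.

At the plume center C_max = M/(n_e·A·√(4πDt)), so D = M²/(4πt·(n_e·A·C_max)²).
n_e·A·C_max = 0.41 × 5.26 × 3.76 = 8.109 kg/m.
D = 104²/(4π × 163 × 8.109²) = 0.0803 m²/day.

0.0803 m²/day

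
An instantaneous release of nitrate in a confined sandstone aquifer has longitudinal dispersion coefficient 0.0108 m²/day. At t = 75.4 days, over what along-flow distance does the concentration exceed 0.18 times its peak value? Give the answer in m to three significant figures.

4.73 m

The plume is Gaussian with σ = √(2Dt) = √(2 × 0.0108 × 75.4) = 1.276 m.
C/C_peak = exp(−Δx²/(2σ²)) = 0.18 ⇒ Δx = σ·√(−2 ln 0.18) = 1.276 × 1.852 = 2.363 m.
Width = 2Δx = 4.73 m.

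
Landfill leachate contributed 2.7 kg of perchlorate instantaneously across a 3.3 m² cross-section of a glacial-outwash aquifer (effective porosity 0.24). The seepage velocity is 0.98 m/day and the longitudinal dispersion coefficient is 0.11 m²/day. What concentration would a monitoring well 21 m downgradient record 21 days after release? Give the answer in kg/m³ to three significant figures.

0.621 kg/m³

For an instantaneous plane source, C(x,t) = M/(n_e·A·√(4πDt)) · exp(−(x−vt)²/(4Dt)), with n_e·A the pore (flow) area.
Plume center vt = 0.98 × 21 = 20.58 m, so the well at 21 m is 0.42 m downgradient of the peak.
√(4πDt) = 5.388 m, giving peak height M/(n_e·A·√(4πDt)) = 2.7/(0.24 × 3.3 × 5.388) = 0.6327 kg/m³.
(x−vt)²/(4Dt) = (0.42)²/(4 × 0.11 × 21) = 0.01909; exp(−0.01909) = 0.9811.
C = 0.6327 × 0.9811 = 0.621 kg/m³.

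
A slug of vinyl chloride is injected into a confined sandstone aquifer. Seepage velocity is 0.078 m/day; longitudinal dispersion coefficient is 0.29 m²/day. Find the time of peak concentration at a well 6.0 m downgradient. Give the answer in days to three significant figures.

42.8 days

For the 1D instantaneous-source solution, setting ∂C/∂t = 0 at fixed x gives v²t² + 2Dt − x² = 0, so t = (√(D² + v²x²) − D)/v².
√(D² + v²x²) = √(0.29² + 0.078² × 6.0²) = 0.5506; v² = 0.006084.
t = (0.5506 − 0.29)/0.006084 = 42.8 days (vs. the pure-advection estimate x/v = 76.9 d).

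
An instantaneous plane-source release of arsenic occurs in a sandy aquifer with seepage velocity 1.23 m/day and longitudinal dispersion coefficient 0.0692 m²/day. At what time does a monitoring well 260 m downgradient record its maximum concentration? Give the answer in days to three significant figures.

For the 1D instantaneous-source solution, setting ∂C/∂t = 0 at fixed x gives v²t² + 2Dt − x² = 0, so t = (√(D² + v²x²) − D)/v².
√(D² + v²x²) = √(0.0692² + 1.23² × 260²) = 319.8; v² = 1.5129.
t = (319.8 − 0.0692)/1.5129 = 211 days (vs. the pure-advection estimate x/v = 211 d).

211 days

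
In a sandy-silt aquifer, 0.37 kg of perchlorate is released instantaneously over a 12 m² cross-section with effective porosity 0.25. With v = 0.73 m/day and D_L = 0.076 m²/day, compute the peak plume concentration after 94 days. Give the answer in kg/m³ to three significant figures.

0.0130 kg/m³

The peak of an instantaneous 1D plume sits at x = vt; there the Gaussian factor is 1 and C_max = M/(n_e·A·√(4πDt)), where n_e·A is the pore area the mass is dissolved in.
√(4πDt) = √(4π × 0.076 × 94) = 9.475 m, so C_max = 0.37/(0.25 × 12 × 9.475) = 0.0130 kg/m³.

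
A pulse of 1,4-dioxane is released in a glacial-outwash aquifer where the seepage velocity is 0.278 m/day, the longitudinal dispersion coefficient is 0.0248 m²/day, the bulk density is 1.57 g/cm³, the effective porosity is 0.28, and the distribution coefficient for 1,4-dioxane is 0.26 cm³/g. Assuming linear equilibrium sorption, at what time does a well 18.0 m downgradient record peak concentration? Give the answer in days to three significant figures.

158 days

Retardation factor R = 1 + ρ_b·K_d/n = 1 + 1.57 × 0.26/0.28 = 2.458.
Sorption retards both mechanisms: v_R = v/R = 0.1131 m/day, D_R = D/R = 0.01009 m²/day.
Peak time from v_R²t² + 2D_R t − x² = 0: t = (√(D_R² + v_R²x²) − D_R)/v_R².
√(D_R² + v_R²x²) = √(0.01009² + 0.1131² × 18.0²) = 2.036; v_R² = 0.01279.
t = (2.036 − 0.01009)/0.01279 = 158 days.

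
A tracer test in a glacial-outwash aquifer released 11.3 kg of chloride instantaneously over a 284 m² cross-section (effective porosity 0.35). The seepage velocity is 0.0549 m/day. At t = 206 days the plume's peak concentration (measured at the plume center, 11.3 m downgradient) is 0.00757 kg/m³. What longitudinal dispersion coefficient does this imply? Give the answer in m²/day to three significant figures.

0.0871 m²/day

At the plume center C_max = M/(n_e·A·√(4πDt)), so D = M²/(4πt·(n_e·A·C_max)²).
n_e·A·C_max = 0.35 × 284 × 0.00757 = 0.7525 kg/m.
D = 11.3²/(4π × 206 × 0.7525²) = 0.0871 m²/day.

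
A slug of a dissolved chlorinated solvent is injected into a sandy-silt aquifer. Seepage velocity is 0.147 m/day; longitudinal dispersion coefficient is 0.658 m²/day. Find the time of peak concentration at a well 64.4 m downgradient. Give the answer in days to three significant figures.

409 days

For the 1D instantaneous-source solution, setting ∂C/∂t = 0 at fixed x gives v²t² + 2Dt − x² = 0, so t = (√(D² + v²x²) − D)/v².
√(D² + v²x²) = √(0.658² + 0.147² × 64.4²) = 9.490; v² = 0.021609.
t = (9.490 − 0.658)/0.021609 = 409 days (vs. the pure-advection estimate x/v = 438 d).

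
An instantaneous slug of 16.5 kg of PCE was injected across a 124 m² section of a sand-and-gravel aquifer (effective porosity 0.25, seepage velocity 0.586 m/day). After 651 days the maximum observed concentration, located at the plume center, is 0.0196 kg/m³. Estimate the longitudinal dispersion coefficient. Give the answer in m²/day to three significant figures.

0.0901 m²/day

At the plume center C_max = M/(n_e·A·√(4πDt)), so D = M²/(4πt·(n_e·A·C_max)²).
n_e·A·C_max = 0.25 × 124 × 0.0196 = 0.6076 kg/m.
D = 16.5²/(4π × 651 × 0.6076²) = 0.0901 m²/day.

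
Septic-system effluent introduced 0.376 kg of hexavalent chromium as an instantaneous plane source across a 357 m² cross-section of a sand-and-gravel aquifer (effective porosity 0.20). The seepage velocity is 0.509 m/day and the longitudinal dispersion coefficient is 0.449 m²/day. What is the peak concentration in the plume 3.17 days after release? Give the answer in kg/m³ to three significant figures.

0.00125 kg/m³

The peak of an instantaneous 1D plume sits at x = vt; there the Gaussian factor is 1 and C_max = M/(n_e·A·√(4πDt)), where n_e·A is the pore area the mass is dissolved in.
√(4πDt) = √(4π × 0.449 × 3.17) = 4.229 m, so C_max = 0.376/(0.20 × 357 × 4.229) = 0.00125 kg/m³.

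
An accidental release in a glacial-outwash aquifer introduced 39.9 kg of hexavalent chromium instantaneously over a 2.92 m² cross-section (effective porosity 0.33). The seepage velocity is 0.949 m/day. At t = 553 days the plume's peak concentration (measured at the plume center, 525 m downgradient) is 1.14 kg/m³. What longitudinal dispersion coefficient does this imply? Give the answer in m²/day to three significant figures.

At the plume center C_max = M/(n_e·A·√(4πDt)), so D = M²/(4πt·(n_e·A·C_max)²).
n_e·A·C_max = 0.33 × 2.92 × 1.14 = 1.099 kg/m.
D = 39.9²/(4π × 553 × 1.099²) = 0.190 m²/day.

0.190 m²/day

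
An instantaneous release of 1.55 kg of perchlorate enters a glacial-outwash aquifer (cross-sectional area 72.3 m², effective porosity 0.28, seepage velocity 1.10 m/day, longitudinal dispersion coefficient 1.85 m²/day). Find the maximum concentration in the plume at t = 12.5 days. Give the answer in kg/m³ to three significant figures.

The peak of an instantaneous 1D plume sits at x = vt; there the Gaussian factor is 1 and C_max = M/(n_e·A·√(4πDt)), where n_e·A is the pore area the mass is dissolved in.
√(4πDt) = √(4π × 1.85 × 12.5) = 17.05 m, so C_max = 1.55/(0.28 × 72.3 × 17.05) = 0.00449 kg/m³.

0.00449 kg/m³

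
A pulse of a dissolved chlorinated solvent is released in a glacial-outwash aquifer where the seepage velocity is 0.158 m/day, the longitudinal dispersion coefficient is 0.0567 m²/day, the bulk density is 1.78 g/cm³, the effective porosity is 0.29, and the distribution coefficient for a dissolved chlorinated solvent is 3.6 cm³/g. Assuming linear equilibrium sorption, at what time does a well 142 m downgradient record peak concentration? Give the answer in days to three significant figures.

20700 days

Retardation factor R = 1 + ρ_b·K_d/n = 1 + 1.78 × 3.6/0.29 = 23.10.
Sorption retards both mechanisms: v_R = v/R = 0.006840 m/day, D_R = D/R = 0.002455 m²/day.
Peak time from v_R²t² + 2D_R t − x² = 0: t = (√(D_R² + v_R²x²) − D_R)/v_R².
√(D_R² + v_R²x²) = √(0.002455² + 0.006840² × 142²) = 0.9713; v_R² = 4.679e-05.
t = (0.9713 − 0.002455)/4.679e-05 = 20700 days.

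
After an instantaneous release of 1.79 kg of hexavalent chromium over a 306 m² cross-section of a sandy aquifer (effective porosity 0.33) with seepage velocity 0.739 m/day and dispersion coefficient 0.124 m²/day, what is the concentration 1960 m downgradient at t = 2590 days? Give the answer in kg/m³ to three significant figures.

For an instantaneous plane source, C(x,t) = M/(n_e·A·√(4πDt)) · exp(−(x−vt)²/(4Dt)), with n_e·A the pore (flow) area.
Plume center vt = 0.739 × 2590 = 1914.01 m, so the well at 1960 m is 45.99 m downgradient of the peak.
√(4πDt) = 63.53 m, giving peak height M/(n_e·A·√(4πDt)) = 1.79/(0.33 × 306 × 63.53) = 0.0002790 kg/m³.
(x−vt)²/(4Dt) = (45.99)²/(4 × 0.124 × 2590) = 1.646; exp(−1.646) = 0.1928.
C = 0.0002790 × 0.1928 = 5.38e-05 kg/m³.

5.38e-05 kg/m³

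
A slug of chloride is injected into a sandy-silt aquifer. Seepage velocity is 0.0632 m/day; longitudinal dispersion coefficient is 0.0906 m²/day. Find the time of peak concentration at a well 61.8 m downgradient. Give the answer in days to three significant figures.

955 days

For the 1D instantaneous-source solution, setting ∂C/∂t = 0 at fixed x gives v²t² + 2Dt − x² = 0, so t = (√(D² + v²x²) − D)/v².
√(D² + v²x²) = √(0.0906² + 0.0632² × 61.8²) = 3.907; v² = 0.00399424.
t = (3.907 − 0.0906)/0.00399424 = 955 days (vs. the pure-advection estimate x/v = 978 d).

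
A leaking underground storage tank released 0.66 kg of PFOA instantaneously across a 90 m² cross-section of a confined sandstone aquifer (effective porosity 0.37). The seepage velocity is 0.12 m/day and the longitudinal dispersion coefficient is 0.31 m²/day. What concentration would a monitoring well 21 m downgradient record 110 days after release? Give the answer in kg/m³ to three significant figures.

0.000613 kg/m³

For an instantaneous plane source, C(x,t) = M/(n_e·A·√(4πDt)) · exp(−(x−vt)²/(4Dt)), with n_e·A the pore (flow) area.
Plume center vt = 0.12 × 110 = 13.2 m, so the well at 21 m is 7.8 m downgradient of the peak.
√(4πDt) = 20.70 m, giving peak height M/(n_e·A·√(4πDt)) = 0.66/(0.37 × 90 × 20.70) = 0.0009575 kg/m³.
(x−vt)²/(4Dt) = (7.8)²/(4 × 0.31 × 110) = 0.4460; exp(−0.4460) = 0.6402.
C = 0.0009575 × 0.6402 = 0.000613 kg/m³.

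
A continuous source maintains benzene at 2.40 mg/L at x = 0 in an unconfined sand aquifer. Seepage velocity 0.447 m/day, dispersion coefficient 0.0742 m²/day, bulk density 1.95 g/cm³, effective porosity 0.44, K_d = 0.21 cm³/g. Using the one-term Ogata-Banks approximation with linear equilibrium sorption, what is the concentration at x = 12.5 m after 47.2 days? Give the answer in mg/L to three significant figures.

Retardation factor R = 1 + ρ_b·K_d/n = 1 + 1.95 × 0.21/0.44 = 1.931.
Sorption retards both mechanisms: v_R = v/R = 0.2315 m/day, D_R = D/R = 0.03843 m²/day.
v_R·t = 0.2315 × 47.2 = 10.9268 m; 2√(D_R t) = 2.694 m; argument = (12.5 − 10.9268)/2.694 = 0.5840.
C = C₀ × ½·erfc(0.5840) = 2.40 × 0.2044 = 0.491 mg/L.

0.491 mg/L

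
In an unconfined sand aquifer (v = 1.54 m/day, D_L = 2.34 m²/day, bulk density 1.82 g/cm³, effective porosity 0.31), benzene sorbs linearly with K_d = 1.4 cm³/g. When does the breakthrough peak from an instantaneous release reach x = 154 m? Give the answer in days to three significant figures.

913 days

Retardation factor R = 1 + ρ_b·K_d/n = 1 + 1.82 × 1.4/0.31 = 9.219.
Sorption retards both mechanisms: v_R = v/R = 0.1670 m/day, D_R = D/R = 0.2538 m²/day.
Peak time from v_R²t² + 2D_R t − x² = 0: t = (√(D_R² + v_R²x²) − D_R)/v_R².
√(D_R² + v_R²x²) = √(0.2538² + 0.1670² × 154²) = 25.72; v_R² = 0.02789.
t = (25.72 − 0.2538)/0.02789 = 913 days.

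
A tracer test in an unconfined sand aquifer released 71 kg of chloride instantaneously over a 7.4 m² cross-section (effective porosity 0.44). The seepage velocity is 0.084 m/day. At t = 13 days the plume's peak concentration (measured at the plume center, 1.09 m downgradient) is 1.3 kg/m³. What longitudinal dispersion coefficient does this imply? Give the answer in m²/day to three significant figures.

At the plume center C_max = M/(n_e·A·√(4πDt)), so D = M²/(4πt·(n_e·A·C_max)²).
n_e·A·C_max = 0.44 × 7.4 × 1.3 = 4.233 kg/m.
D = 71²/(4π × 13 × 4.233²) = 1.72 m²/day.

1.72 m²/day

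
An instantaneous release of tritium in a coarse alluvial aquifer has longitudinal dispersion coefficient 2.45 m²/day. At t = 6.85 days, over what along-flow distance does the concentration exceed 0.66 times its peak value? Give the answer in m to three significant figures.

The plume is Gaussian with σ = √(2Dt) = √(2 × 2.45 × 6.85) = 5.794 m.
C/C_peak = exp(−Δx²/(2σ²)) = 0.66 ⇒ Δx = σ·√(−2 ln 0.66) = 5.794 × 0.9116 = 5.282 m.
Width = 2Δx = 10.6 m.

10.6 m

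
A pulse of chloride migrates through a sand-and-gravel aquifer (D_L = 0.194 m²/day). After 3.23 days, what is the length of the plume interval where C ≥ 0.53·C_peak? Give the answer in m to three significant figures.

2.52 m

The plume is Gaussian with σ = √(2Dt) = √(2 × 0.194 × 3.23) = 1.119 m.
C/C_peak = exp(−Δx²/(2σ²)) = 0.53 ⇒ Δx = σ·√(−2 ln 0.53) = 1.119 × 1.127 = 1.261 m.
Width = 2Δx = 2.52 m.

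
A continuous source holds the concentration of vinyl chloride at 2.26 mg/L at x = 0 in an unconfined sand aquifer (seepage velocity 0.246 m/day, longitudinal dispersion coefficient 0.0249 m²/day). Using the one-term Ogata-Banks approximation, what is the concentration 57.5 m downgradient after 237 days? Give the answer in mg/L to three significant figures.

1.34 mg/L

For a continuous step input, C/C₀ ≈ ½·erfc((x−vt)/(2√(Dt))).
vt = 0.246 × 237 = 58.302 m and 2√(Dt) = 2√(0.0249 × 237) = 4.859 m.
Argument (x−vt)/(2√(Dt)) = (57.5 − 58.302)/4.859 = -0.1651; ½·erfc(-0.1651) = 0.5923.
C = 2.26 × 0.5923 = 1.34 mg/L.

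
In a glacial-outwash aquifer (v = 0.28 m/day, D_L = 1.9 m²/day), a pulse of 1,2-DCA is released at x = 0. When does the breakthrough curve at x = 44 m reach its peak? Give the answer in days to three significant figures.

For the 1D instantaneous-source solution, setting ∂C/∂t = 0 at fixed x gives v²t² + 2Dt − x² = 0, so t = (√(D² + v²x²) − D)/v².
√(D² + v²x²) = √(1.9² + 0.28² × 44²) = 12.47; v² = 0.0784.
t = (12.47 − 1.9)/0.0784 = 135 days (vs. the pure-advection estimate x/v = 157 d).

135 days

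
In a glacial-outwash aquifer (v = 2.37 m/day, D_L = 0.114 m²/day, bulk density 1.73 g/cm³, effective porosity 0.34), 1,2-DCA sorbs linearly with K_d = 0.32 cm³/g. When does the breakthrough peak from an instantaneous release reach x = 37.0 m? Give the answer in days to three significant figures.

Retardation factor R = 1 + ρ_b·K_d/n = 1 + 1.73 × 0.32/0.34 = 2.628.
Sorption retards both mechanisms: v_R = v/R = 0.9018 m/day, D_R = D/R = 0.04338 m²/day.
Peak time from v_R²t² + 2D_R t − x² = 0: t = (√(D_R² + v_R²x²) − D_R)/v_R².
√(D_R² + v_R²x²) = √(0.04338² + 0.9018² × 37.0²) = 33.37; v_R² = 0.8132.
t = (33.37 − 0.04338)/0.8132 = 41.0 days.

41.0 days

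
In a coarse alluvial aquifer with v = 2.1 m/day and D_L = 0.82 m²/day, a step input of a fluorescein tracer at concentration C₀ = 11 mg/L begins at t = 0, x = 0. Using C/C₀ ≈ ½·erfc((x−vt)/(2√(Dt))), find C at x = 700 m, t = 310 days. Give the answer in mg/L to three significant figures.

0.164 mg/L

For a continuous step input, C/C₀ ≈ ½·erfc((x−vt)/(2√(Dt))).
vt = 2.1 × 310 = 651 m and 2√(Dt) = 2√(0.82 × 310) = 31.89 m.
Argument (x−vt)/(2√(Dt)) = (700 − 651)/31.89 = 1.537; ½·erfc(1.537) = 0.01487.
C = 11 × 0.01487 = 0.164 mg/L.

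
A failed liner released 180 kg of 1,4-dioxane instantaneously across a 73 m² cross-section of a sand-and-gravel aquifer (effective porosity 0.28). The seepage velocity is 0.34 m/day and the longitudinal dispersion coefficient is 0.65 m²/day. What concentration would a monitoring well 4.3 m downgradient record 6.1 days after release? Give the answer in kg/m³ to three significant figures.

For an instantaneous plane source, C(x,t) = M/(n_e·A·√(4πDt)) · exp(−(x−vt)²/(4Dt)), with n_e·A the pore (flow) area.
Plume center vt = 0.34 × 6.1 = 2.074 m, so the well at 4.3 m is 2.226 m downgradient of the peak.
√(4πDt) = 7.059 m, giving peak height M/(n_e·A·√(4πDt)) = 180/(0.28 × 73 × 7.059) = 1.248 kg/m³.
(x−vt)²/(4Dt) = (2.226)²/(4 × 0.65 × 6.1) = 0.3124; exp(−0.3124) = 0.7317.
C = 1.248 × 0.7317 = 0.913 kg/m³.

0.913 kg/m³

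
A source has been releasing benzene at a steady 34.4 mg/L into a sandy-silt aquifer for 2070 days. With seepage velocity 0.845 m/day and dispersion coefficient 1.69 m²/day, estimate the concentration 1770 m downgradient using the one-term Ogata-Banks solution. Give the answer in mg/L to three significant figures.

13.8 mg/L

For a continuous step input, C/C₀ ≈ ½·erfc((x−vt)/(2√(Dt))).
vt = 0.845 × 2070 = 1749.15 m and 2√(Dt) = 2√(1.69 × 2070) = 118.3 m.
Argument (x−vt)/(2√(Dt)) = (1770 − 1749.15)/118.3 = 0.1762; ½·erfc(0.1762) = 0.4016.
C = 34.4 × 0.4016 = 13.8 mg/L.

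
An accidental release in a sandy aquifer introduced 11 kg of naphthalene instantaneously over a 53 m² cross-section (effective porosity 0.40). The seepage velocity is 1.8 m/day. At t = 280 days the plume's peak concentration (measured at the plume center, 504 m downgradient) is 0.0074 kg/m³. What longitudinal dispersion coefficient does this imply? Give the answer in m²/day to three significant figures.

At the plume center C_max = M/(n_e·A·√(4πDt)), so D = M²/(4πt·(n_e·A·C_max)²).
n_e·A·C_max = 0.40 × 53 × 0.0074 = 0.1569 kg/m.
D = 11²/(4π × 280 × 0.1569²) = 1.40 m²/day.

1.40 m²/day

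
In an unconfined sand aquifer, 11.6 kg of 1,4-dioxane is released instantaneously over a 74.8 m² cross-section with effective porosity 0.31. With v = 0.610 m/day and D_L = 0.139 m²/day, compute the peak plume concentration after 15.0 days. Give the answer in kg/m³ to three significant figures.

0.0977 kg/m³

The peak of an instantaneous 1D plume sits at x = vt; there the Gaussian factor is 1 and C_max = M/(n_e·A·√(4πDt)), where n_e·A is the pore area the mass is dissolved in.
√(4πDt) = √(4π × 0.139 × 15.0) = 5.119 m, so C_max = 11.6/(0.31 × 74.8 × 5.119) = 0.0977 kg/m³.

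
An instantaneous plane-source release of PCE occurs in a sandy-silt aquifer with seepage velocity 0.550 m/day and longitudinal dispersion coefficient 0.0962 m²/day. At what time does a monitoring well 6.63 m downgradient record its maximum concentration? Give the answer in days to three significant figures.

For the 1D instantaneous-source solution, setting ∂C/∂t = 0 at fixed x gives v²t² + 2Dt − x² = 0, so t = (√(D² + v²x²) − D)/v².
√(D² + v²x²) = √(0.0962² + 0.550² × 6.63²) = 3.648; v² = 0.3025.
t = (3.648 − 0.0962)/0.3025 = 11.7 days (vs. the pure-advection estimate x/v = 12.1 d).

11.7 days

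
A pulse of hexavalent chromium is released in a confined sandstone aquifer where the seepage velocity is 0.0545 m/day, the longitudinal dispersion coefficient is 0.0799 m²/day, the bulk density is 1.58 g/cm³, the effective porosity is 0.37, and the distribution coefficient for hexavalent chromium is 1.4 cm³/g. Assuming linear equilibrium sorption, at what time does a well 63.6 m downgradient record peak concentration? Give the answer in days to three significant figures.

7960 days

Retardation factor R = 1 + ρ_b·K_d/n = 1 + 1.58 × 1.4/0.37 = 6.978.
Sorption retards both mechanisms: v_R = v/R = 0.007810 m/day, D_R = D/R = 0.01145 m²/day.
Peak time from v_R²t² + 2D_R t − x² = 0: t = (√(D_R² + v_R²x²) − D_R)/v_R².
√(D_R² + v_R²x²) = √(0.01145² + 0.007810² × 63.6²) = 0.4968; v_R² = 6.100e-05.
t = (0.4968 − 0.01145)/6.100e-05 = 7960 days.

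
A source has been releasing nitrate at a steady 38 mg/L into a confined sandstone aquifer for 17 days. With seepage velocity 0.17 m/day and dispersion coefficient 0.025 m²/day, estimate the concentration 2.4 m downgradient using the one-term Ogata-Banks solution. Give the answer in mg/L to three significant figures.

For a continuous step input, C/C₀ ≈ ½·erfc((x−vt)/(2√(Dt))).
vt = 0.17 × 17 = 2.89 m and 2√(Dt) = 2√(0.025 × 17) = 1.304 m.
Argument (x−vt)/(2√(Dt)) = (2.4 − 2.89)/1.304 = -0.3758; ½·erfc(-0.3758) = 0.7025.
C = 38 × 0.7025 = 26.7 mg/L.

26.7 mg/L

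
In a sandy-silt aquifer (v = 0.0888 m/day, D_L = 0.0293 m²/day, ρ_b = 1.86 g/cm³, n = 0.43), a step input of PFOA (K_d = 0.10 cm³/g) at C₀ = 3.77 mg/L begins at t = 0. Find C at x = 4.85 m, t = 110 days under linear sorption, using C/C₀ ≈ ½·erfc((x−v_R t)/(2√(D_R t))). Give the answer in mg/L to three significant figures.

3.10 mg/L

Retardation factor R = 1 + ρ_b·K_d/n = 1 + 1.86 × 0.10/0.43 = 1.433.
Sorption retards both mechanisms: v_R = v/R = 0.06197 m/day, D_R = D/R = 0.02045 m²/day.
v_R·t = 0.06197 × 110 = 6.8167 m; 2√(D_R t) = 3.000 m; argument = (4.85 − 6.8167)/3.000 = -0.6556.
C = C₀ × ½·erfc(-0.6556) = 3.77 × 0.8231 = 3.10 mg/L.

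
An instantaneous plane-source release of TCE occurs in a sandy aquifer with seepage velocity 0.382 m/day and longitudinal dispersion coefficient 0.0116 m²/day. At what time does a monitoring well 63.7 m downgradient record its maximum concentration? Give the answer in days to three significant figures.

167 days

For the 1D instantaneous-source solution, setting ∂C/∂t = 0 at fixed x gives v²t² + 2Dt − x² = 0, so t = (√(D² + v²x²) − D)/v².
√(D² + v²x²) = √(0.0116² + 0.382² × 63.7²) = 24.33; v² = 0.145924.
t = (24.33 − 0.0116)/0.145924 = 167 days (vs. the pure-advection estimate x/v = 167 d).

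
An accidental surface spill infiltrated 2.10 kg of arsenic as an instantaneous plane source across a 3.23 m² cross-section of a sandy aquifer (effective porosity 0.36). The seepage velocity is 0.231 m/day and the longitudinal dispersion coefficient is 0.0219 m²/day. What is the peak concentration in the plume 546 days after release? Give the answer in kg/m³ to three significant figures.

The peak of an instantaneous 1D plume sits at x = vt; there the Gaussian factor is 1 and C_max = M/(n_e·A·√(4πDt)), where n_e·A is the pore area the mass is dissolved in.
√(4πDt) = √(4π × 0.0219 × 546) = 12.26 m, so C_max = 2.10/(0.36 × 3.23 × 12.26) = 0.147 kg/m³.

0.147 kg/m³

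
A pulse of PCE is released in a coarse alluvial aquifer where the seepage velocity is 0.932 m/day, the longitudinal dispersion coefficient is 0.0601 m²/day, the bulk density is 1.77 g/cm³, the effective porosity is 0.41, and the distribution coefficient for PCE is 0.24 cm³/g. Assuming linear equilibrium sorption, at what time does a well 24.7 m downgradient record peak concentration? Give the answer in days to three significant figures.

53.8 days

Retardation factor R = 1 + ρ_b·K_d/n = 1 + 1.77 × 0.24/0.41 = 2.036.
Sorption retards both mechanisms: v_R = v/R = 0.4578 m/day, D_R = D/R = 0.02952 m²/day.
Peak time from v_R²t² + 2D_R t − x² = 0: t = (√(D_R² + v_R²x²) − D_R)/v_R².
√(D_R² + v_R²x²) = √(0.02952² + 0.4578² × 24.7²) = 11.31; v_R² = 0.2096.
t = (11.31 − 0.02952)/0.2096 = 53.8 days.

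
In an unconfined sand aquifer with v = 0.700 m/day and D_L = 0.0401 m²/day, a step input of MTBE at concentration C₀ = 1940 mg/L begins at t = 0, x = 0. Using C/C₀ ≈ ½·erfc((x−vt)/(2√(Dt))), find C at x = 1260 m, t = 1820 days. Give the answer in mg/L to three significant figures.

1700 mg/L

For a continuous step input, C/C₀ ≈ ½·erfc((x−vt)/(2√(Dt))).
vt = 0.700 × 1820 = 1274 m and 2√(Dt) = 2√(0.0401 × 1820) = 17.09 m.
Argument (x−vt)/(2√(Dt)) = (1260 − 1274)/17.09 = -0.8192; ½·erfc(-0.8192) = 0.8767.
C = 1940 × 0.8767 = 1700 mg/L.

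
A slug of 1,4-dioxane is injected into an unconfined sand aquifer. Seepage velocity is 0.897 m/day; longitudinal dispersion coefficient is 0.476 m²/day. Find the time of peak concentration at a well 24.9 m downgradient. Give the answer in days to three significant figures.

For the 1D instantaneous-source solution, setting ∂C/∂t = 0 at fixed x gives v²t² + 2Dt − x² = 0, so t = (√(D² + v²x²) − D)/v².
√(D² + v²x²) = √(0.476² + 0.897² × 24.9²) = 22.34; v² = 0.804609.
t = (22.34 − 0.476)/0.804609 = 27.2 days (vs. the pure-advection estimate x/v = 27.8 d).

27.2 days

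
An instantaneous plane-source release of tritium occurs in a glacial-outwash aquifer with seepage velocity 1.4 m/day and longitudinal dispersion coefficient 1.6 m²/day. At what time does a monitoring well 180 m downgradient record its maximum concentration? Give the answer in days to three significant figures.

128 days

For the 1D instantaneous-source solution, setting ∂C/∂t = 0 at fixed x gives v²t² + 2Dt − x² = 0, so t = (√(D² + v²x²) − D)/v².
√(D² + v²x²) = √(1.6² + 1.4² × 180²) = 252.0; v² = 1.96.
t = (252.0 − 1.6)/1.96 = 128 days (vs. the pure-advection estimate x/v = 129 d).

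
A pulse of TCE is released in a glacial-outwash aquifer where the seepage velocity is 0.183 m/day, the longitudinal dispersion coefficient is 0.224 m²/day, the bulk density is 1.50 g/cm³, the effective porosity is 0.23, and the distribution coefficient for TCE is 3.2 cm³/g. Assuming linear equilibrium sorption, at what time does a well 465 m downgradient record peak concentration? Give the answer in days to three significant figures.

Retardation factor R = 1 + ρ_b·K_d/n = 1 + 1.50 × 3.2/0.23 = 21.87.
Sorption retards both mechanisms: v_R = v/R = 0.008368 m/day, D_R = D/R = 0.01024 m²/day.
Peak time from v_R²t² + 2D_R t − x² = 0: t = (√(D_R² + v_R²x²) − D_R)/v_R².
√(D_R² + v_R²x²) = √(0.01024² + 0.008368² × 465²) = 3.891; v_R² = 7.002e-05.
t = (3.891 − 0.01024)/7.002e-05 = 55400 days.

55400 days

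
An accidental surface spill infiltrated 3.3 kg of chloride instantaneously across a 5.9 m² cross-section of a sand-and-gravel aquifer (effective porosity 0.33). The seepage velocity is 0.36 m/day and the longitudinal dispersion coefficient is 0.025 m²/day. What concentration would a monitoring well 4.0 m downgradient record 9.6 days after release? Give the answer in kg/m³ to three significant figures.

0.717 kg/m³

For an instantaneous plane source, C(x,t) = M/(n_e·A·√(4πDt)) · exp(−(x−vt)²/(4Dt)), with n_e·A the pore (flow) area.
Plume center vt = 0.36 × 9.6 = 3.456 m, so the well at 4.0 m is 0.544 m downgradient of the peak.
√(4πDt) = 1.737 m, giving peak height M/(n_e·A·√(4πDt)) = 3.3/(0.33 × 5.9 × 1.737) = 0.9758 kg/m³.
(x−vt)²/(4Dt) = (0.544)²/(4 × 0.025 × 9.6) = 0.3083; exp(−0.3083) = 0.7347.
C = 0.9758 × 0.7347 = 0.717 kg/m³.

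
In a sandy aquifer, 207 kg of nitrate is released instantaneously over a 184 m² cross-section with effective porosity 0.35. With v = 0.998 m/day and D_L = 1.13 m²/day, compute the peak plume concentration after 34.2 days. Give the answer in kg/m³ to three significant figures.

The peak of an instantaneous 1D plume sits at x = vt; there the Gaussian factor is 1 and C_max = M/(n_e·A·√(4πDt)), where n_e·A is the pore area the mass is dissolved in.
√(4πDt) = √(4π × 1.13 × 34.2) = 22.04 m, so C_max = 207/(0.35 × 184 × 22.04) = 0.146 kg/m³.

0.146 kg/m³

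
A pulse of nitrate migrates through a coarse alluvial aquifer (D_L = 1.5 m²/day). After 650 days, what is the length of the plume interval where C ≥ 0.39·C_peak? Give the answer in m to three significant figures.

The plume is Gaussian with σ = √(2Dt) = √(2 × 1.5 × 650) = 44.16 m.
C/C_peak = exp(−Δx²/(2σ²)) = 0.39 ⇒ Δx = σ·√(−2 ln 0.39) = 44.16 × 1.372 = 60.59 m.
Width = 2Δx = 121 m.

121 m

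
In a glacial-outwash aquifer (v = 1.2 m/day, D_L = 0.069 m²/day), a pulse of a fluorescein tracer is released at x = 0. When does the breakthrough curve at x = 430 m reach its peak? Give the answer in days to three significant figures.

358 days

For the 1D instantaneous-source solution, setting ∂C/∂t = 0 at fixed x gives v²t² + 2Dt − x² = 0, so t = (√(D² + v²x²) − D)/v².
√(D² + v²x²) = √(0.069² + 1.2² × 430²) = 516.0; v² = 1.44.
t = (516.0 − 0.069)/1.44 = 358 days (vs. the pure-advection estimate x/v = 358 d).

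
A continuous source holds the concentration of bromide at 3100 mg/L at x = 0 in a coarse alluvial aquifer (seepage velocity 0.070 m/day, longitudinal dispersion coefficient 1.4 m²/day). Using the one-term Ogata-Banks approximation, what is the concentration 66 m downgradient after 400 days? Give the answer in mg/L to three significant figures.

397 mg/L

For a continuous step input, C/C₀ ≈ ½·erfc((x−vt)/(2√(Dt))).
vt = 0.070 × 400 = 28 m and 2√(Dt) = 2√(1.4 × 400) = 47.33 m.
Argument (x−vt)/(2√(Dt)) = (66 − 28)/47.33 = 0.8029; ½·erfc(0.8029) = 0.1281.
C = 3100 × 0.1281 = 397 mg/L.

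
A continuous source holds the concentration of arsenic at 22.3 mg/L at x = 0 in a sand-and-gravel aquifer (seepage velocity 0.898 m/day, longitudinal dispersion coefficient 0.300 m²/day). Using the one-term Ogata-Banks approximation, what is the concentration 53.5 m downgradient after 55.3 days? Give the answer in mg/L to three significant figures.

5.63 mg/L

For a continuous step input, C/C₀ ≈ ½·erfc((x−vt)/(2√(Dt))).
vt = 0.898 × 55.3 = 49.6594 m and 2√(Dt) = 2√(0.300 × 55.3) = 8.146 m.
Argument (x−vt)/(2√(Dt)) = (53.5 − 49.6594)/8.146 = 0.4715; ½·erfc(0.4715) = 0.2524.
C = 22.3 × 0.2524 = 5.63 mg/L.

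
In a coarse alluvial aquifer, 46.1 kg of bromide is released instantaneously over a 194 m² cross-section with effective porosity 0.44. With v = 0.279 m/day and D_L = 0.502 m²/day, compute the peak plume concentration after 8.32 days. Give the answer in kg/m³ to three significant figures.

0.0745 kg/m³

The peak of an instantaneous 1D plume sits at x = vt; there the Gaussian factor is 1 and C_max = M/(n_e·A·√(4πDt)), where n_e·A is the pore area the mass is dissolved in.
√(4πDt) = √(4π × 0.502 × 8.32) = 7.245 m, so C_max = 46.1/(0.44 × 194 × 7.245) = 0.0745 kg/m³.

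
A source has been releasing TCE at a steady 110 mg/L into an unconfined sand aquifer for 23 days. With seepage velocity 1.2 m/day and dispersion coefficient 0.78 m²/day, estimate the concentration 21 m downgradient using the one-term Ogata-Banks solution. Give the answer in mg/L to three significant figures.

For a continuous step input, C/C₀ ≈ ½·erfc((x−vt)/(2√(Dt))).
vt = 1.2 × 23 = 27.6 m and 2√(Dt) = 2√(0.78 × 23) = 8.471 m.
Argument (x−vt)/(2√(Dt)) = (21 − 27.6)/8.471 = -0.7791; ½·erfc(-0.7791) = 0.8647.
C = 110 × 0.8647 = 95.1 mg/L.

95.1 mg/L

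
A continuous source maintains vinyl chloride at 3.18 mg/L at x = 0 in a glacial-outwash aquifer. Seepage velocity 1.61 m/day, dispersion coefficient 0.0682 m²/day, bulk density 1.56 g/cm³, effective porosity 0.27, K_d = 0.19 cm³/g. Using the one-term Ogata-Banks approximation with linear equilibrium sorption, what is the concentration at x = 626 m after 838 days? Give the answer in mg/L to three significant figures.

3.15 mg/L

Retardation factor R = 1 + ρ_b·K_d/n = 1 + 1.56 × 0.19/0.27 = 2.098.
Sorption retards both mechanisms: v_R = v/R = 0.7674 m/day, D_R = D/R = 0.03251 m²/day.
v_R·t = 0.7674 × 838 = 643.0812 m; 2√(D_R t) = 10.44 m; argument = (626 − 643.0812)/10.44 = -1.636.
C = C₀ × ½·erfc(-1.636) = 3.18 × 0.9897 = 3.15 mg/L.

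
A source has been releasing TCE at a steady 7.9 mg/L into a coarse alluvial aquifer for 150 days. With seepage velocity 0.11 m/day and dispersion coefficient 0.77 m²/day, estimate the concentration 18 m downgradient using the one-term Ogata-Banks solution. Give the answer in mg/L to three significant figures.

For a continuous step input, C/C₀ ≈ ½·erfc((x−vt)/(2√(Dt))).
vt = 0.11 × 150 = 16.5 m and 2√(Dt) = 2√(0.77 × 150) = 21.49 m.
Argument (x−vt)/(2√(Dt)) = (18 − 16.5)/21.49 = 0.06980; ½·erfc(0.06980) = 0.4607.
C = 7.9 × 0.4607 = 3.64 mg/L.

3.64 mg/L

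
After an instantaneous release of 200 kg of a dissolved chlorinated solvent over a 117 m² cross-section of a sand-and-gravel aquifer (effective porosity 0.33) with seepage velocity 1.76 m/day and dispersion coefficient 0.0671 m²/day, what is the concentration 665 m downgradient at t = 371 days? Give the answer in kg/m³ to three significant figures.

0.0683 kg/m³

For an instantaneous plane source, C(x,t) = M/(n_e·A·√(4πDt)) · exp(−(x−vt)²/(4Dt)), with n_e·A the pore (flow) area.
Plume center vt = 1.76 × 371 = 652.96 m, so the well at 665 m is 12.04 m downgradient of the peak.
√(4πDt) = 17.69 m, giving peak height M/(n_e·A·√(4πDt)) = 200/(0.33 × 117 × 17.69) = 0.2928 kg/m³.
(x−vt)²/(4Dt) = (12.04)²/(4 × 0.0671 × 371) = 1.456; exp(−1.456) = 0.2332.
C = 0.2928 × 0.2332 = 0.0683 kg/m³.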